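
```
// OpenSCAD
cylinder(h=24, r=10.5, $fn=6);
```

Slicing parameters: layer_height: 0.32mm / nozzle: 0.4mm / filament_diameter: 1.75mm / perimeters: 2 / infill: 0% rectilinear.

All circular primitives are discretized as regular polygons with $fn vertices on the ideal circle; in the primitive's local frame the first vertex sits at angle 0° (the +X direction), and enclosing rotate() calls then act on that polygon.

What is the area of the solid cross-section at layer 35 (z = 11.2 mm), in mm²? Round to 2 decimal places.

286.44 mm²

At z = 11.2 mm: the cylinder: section is a regular 6-gon, circumradius r=10.5 (area = (6/2)·10.500²·sin(360°/6) = 286.44 mm²). Overall, the cross-section is a single solid region. Net area = 286.44 mm².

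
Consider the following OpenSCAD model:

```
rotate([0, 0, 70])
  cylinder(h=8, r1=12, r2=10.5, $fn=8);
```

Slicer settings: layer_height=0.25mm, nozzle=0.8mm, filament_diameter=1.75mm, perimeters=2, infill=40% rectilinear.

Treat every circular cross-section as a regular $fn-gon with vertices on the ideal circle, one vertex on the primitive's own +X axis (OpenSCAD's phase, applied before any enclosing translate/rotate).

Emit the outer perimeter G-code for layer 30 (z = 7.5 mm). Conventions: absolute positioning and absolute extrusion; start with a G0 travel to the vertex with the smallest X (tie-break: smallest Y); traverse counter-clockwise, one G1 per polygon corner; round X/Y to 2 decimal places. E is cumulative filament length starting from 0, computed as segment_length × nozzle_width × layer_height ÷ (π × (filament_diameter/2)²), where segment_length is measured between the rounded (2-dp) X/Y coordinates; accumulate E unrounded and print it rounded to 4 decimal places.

At z = 7.5 mm: the cone (r1=12→r2=10.5) has section circumradius 10.594 here — a regular 8-gon; (whole slice rotated 70° about Z — lengths, areas and connectivity unchanged). The outline is a single polygon with 8 vertices. Extrusion per mm of travel: 0.8 × 0.25 / (π × 0.875²) = 0.083150. Accumulating E over each segment gives final E = 5.3921.

G0 X-9.95 Y3.62 Z7.50
G1 X-9.60 Y-4.48 E0.6741
G1 X-3.62 Y-9.95 E1.3480
G1 X4.48 Y-9.60 E2.0222
G1 X9.95 Y-3.62 E2.6961
G1 X9.60 Y4.48 E3.3702
G1 X3.62 Y9.95 E4.0441
G1 X-4.48 Y9.60 E4.7182
G1 X-9.95 Y3.62 E5.3921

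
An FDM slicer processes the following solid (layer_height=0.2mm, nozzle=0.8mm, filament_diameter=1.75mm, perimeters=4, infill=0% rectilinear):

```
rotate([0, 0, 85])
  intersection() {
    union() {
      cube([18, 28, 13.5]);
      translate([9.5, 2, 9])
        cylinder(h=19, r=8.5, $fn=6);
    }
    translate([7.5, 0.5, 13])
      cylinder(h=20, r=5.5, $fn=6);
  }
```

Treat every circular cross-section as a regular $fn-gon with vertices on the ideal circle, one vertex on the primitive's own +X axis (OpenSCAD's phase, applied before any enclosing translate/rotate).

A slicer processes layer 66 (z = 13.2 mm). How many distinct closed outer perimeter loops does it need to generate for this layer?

At z = 13.2 mm: the cube (footprint 18×28) is included at this height; the r=8.5 cylinder at (9.5, 2) contributes a regular 6-gon of circumradius 8.5; Taking the union: the regions partially overlap (shared area 125.55 mm²), so overlapping operands fuse into one piece — 1 connected region; the r=5.5 cylinder at (7.5, 0.5) contributes a regular 6-gon of circumradius 5.5; Keeping only the common overlap: the r=5.5 cylinder at (7.5, 0.5) lies inside that combined region, so the common part is the r=5.5 cylinder at (7.5, 0.5) itself — 1 connected region; (rotated 85° about Z; rotation is an isometry so areas/perimeters/island counts are preserved). The result has 1 disconnected region.

1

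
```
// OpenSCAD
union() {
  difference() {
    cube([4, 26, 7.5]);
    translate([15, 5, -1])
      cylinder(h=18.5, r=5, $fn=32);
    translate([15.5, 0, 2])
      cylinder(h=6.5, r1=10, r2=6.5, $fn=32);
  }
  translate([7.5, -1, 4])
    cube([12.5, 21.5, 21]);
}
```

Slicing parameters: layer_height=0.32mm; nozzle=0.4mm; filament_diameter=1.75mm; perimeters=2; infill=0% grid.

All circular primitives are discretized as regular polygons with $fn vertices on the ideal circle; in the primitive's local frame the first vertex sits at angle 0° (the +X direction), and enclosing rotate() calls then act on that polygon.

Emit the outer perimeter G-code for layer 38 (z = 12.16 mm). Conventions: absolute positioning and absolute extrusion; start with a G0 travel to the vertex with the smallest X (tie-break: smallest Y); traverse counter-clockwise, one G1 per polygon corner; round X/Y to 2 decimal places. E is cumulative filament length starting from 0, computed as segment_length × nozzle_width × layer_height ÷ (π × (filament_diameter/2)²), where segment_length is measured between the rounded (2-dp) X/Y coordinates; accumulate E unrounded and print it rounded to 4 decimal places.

At z = 12.16 mm: the cube is absent (z outside [0, 7.5]); the r=5 cylinder at (15, 5) gives a regular 32-gon of circumradius 5 (constant along its height); the cone at (15.5, 0) is absent (z outside [2, 8.5]); Taking the first minus the rest: the first operand is absent here, so nothing remains; the cube at (7.5, -1) is present — its section is the full 12.5×21.5 rectangle; Taking the union: only the 12.5×21.5 cube at (7.5, -1) is present, so the union is just that shape — 1 connected region. The outline is a single polygon with 4 vertices. Extrusion per mm of travel: 0.4 × 0.32 / (π × 0.875²) = 0.053216. Accumulating E over each segment gives final E = 3.6187.

G0 X7.50 Y-1.00 Z12.16
G1 X20.00 Y-1.00 E0.6652
G1 X20.00 Y20.50 E1.8094
G1 X7.50 Y20.50 E2.4746
G1 X7.50 Y-1.00 E3.6187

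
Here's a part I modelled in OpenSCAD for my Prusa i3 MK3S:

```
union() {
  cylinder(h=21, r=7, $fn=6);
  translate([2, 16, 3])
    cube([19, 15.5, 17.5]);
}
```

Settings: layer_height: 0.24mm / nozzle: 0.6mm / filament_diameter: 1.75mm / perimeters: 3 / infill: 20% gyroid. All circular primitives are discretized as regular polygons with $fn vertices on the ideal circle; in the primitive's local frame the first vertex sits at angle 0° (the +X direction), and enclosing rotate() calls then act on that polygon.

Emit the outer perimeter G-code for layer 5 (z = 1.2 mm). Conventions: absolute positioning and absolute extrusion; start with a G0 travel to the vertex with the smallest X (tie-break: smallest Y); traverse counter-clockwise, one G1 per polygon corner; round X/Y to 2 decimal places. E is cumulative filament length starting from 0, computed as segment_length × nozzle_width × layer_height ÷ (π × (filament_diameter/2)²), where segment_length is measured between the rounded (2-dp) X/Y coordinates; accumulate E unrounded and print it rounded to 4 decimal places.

G0 X-7.00 Y0.00 Z1.20
G1 X-3.50 Y-6.06 E0.4190
G1 X3.50 Y-6.06 E0.8380
G1 X7.00 Y0.00 E1.2570
G1 X3.50 Y6.06 E1.6760
G1 X-3.50 Y6.06 E2.0950
G1 X-7.00 Y0.00 E2.5140

At z = 1.2 mm: the r=7 cylinder gives a regular 6-gon of circumradius 7 (constant along its height); the cube at (2, 16) is absent (z outside [3, 20.5]); Merging all regions: only the r=7 cylinder is present, so the union is just that shape — 1 connected region. The outline is a single polygon with 6 vertices. Extrusion per mm of travel: 0.6 × 0.24 / (π × 0.875²) = 0.059868. Accumulating E over each segment gives final E = 2.5140.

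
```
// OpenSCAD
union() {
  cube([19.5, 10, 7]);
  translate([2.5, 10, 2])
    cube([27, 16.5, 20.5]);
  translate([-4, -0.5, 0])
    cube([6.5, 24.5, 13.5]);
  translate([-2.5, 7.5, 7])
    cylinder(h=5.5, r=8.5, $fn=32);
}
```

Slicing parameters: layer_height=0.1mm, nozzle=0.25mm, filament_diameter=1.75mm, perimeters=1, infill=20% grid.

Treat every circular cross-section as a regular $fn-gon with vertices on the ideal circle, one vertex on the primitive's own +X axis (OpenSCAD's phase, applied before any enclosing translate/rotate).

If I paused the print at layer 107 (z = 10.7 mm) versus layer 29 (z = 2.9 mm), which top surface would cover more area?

layer 29 (z = 2.9 mm)

Layer 107 (z = 10.7): the cube is absent (z outside [0, 7]); the 27×16.5 cube at (2.5, 10) contributes its full rectangle (area 445.50 mm²); the 6.5×24.5 cube at (-4, -0.5) contributes its full rectangle (area 159.25 mm²); the r=8.5 cylinder at (-2.5, 7.5) gives a regular 32-gon of circumradius 8.5 (constant along its height) (area = (32/2)·8.500²·sin(360°/32) = 225.52 mm²); Combining (union): the regions partially overlap — summed areas 830.27 mm² minus the doubly-counted overlap 111.53 mm² gives 718.74 mm² — area = 718.74 mm². So its area = 718.74 mm². Layer 29 (z = 2.9): the cube (footprint 19.5×10) is included at this height (area 195.00 mm²); the cube at (2.5, 10) is present — its section is the full 27×16.5 rectangle (area 445.50 mm²); the cube at (-4, -0.5) (footprint 6.5×24.5) is included at this height (area 159.25 mm²); the cylinder at (-2.5, 7.5) does not reach this height (z outside [7, 12.5]); Combining (union): the regions partially overlap — summed areas 799.75 mm² minus the doubly-counted overlap 25.00 mm² gives 774.75 mm² — area = 774.75 mm². So its area = 774.75 mm². Layer 29 is larger (774.75 vs 718.74 mm²).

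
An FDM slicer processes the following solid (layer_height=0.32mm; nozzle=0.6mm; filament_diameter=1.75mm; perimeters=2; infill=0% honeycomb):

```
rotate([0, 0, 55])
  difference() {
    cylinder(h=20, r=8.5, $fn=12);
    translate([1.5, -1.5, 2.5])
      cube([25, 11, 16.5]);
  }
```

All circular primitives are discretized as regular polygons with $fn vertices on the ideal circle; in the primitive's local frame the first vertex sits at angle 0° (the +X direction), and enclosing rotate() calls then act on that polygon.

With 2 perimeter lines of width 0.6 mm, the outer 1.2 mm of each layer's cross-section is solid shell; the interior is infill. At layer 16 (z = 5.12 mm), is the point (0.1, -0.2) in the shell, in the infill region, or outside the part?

At z = 5.12 mm: the r=8.5 cylinder contributes a regular 12-gon of circumradius 8.5; the cube at (1.5, -1.5) is present — its section is the full 25×11 rectangle; Taking the first minus the rest: starting from the r=8.5 cylinder, the 25×11 cube at (1.5, -1.5) partially overlaps it — only the 51.94 mm² overlap (of its 275.00 mm²) is removed, clipping the outline — 1 connected region; (rotated 55° about Z; rotation is an isometry so areas/perimeters/island counts are preserved). Overall, the cross-section is a single solid region. Undo the 55° rotation: the query point maps to (-0.106, -0.197) in the un-rotated model frame. The nearest boundary edge runs (1.50, 8.10)→(1.50, -1.50); distance from the point to it = 1.61 mm. The point is inside the cross-section and 1.61 mm from the nearest boundary — more than the 1.2 mm shell width (2 × 0.6), so it's in the infill interior.

infill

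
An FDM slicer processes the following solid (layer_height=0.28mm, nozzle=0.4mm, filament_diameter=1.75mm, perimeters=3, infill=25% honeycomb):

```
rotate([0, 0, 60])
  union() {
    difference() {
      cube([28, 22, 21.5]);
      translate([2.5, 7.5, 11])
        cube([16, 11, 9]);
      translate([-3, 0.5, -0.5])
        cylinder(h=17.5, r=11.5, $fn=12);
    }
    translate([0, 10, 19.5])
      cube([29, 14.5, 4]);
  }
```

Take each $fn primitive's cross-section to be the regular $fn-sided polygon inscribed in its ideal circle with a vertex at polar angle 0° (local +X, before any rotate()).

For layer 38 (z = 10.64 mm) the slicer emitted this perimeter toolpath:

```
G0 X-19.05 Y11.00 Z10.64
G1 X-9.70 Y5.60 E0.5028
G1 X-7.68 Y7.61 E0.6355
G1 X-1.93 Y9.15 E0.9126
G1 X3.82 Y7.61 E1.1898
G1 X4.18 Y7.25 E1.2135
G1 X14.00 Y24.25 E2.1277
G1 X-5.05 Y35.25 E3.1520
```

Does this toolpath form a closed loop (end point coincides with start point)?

Start point (G0): (-19.05, 11.00). End point (last G1): the path does not return to the start — open.

no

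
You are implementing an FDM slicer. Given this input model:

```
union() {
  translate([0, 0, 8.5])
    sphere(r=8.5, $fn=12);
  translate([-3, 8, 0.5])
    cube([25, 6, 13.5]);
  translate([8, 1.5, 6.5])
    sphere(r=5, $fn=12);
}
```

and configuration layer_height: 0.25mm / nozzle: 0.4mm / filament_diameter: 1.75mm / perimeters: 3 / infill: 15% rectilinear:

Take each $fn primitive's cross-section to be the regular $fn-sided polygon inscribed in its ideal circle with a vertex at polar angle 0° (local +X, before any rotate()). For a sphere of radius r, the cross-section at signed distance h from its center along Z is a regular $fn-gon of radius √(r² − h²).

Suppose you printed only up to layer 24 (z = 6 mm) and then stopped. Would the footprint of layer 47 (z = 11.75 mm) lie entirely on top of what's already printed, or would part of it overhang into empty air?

entirely on top

Compare the two slices. At z = 6: the r=8.5 sphere slices to a regular 12-gon of circumradius 8.124 (√(r²−h²) with h=2.5 from center) (area = (12/2)·8.124²·sin(360°/12) = 198.00 mm²); the cube at (-3, 8) (footprint 25×6) is included at this height (area 150.00 mm²); the sphere at (8, 1.5): section is a regular 12-gon, circumradius = √(r²−h²) = √(5²−0.5²) = 4.975 (area = (12/2)·4.975²·sin(360°/12) = 74.25 mm²); Merging all regions: the regions partially overlap — summed areas 422.25 mm² minus the doubly-counted overlap 30.34 mm² gives 391.91 mm² — area = 391.91 mm². At z = 11.75: the r=8.5 sphere contributes a regular 12-gon of circumradius √(8.5²−3.25²) = 7.854 (area = (12/2)·7.854²·sin(360°/12) = 185.06 mm²); the 25×6 cube at (-3, 8) contributes its full rectangle (area 150.00 mm²); the sphere at (8, 1.5) does not reach this height (|z−center|=5.250 > r=5); Taking the union: the 2 present regions are separate (no shared area or edge), so areas and boundary lengths simply add and each stays a separate island — area = 335.06 mm². Checking containment: the cross-section at z = 11.75 is a subset of the cross-section at z = 6.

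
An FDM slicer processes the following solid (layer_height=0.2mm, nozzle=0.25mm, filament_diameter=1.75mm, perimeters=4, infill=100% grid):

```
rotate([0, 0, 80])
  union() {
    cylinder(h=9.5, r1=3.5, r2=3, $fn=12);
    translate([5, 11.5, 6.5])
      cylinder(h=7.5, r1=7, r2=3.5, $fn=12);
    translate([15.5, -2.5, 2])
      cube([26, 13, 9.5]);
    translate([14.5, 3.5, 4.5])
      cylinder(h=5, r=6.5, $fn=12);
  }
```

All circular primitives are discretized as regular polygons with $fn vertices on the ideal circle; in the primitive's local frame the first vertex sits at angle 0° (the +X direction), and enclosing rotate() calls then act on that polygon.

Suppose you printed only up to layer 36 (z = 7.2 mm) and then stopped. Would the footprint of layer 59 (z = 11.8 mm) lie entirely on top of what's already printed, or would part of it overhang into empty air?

Compare the two slices. At z = 7.2: the cone: at t=0.758 of its height the radius interpolates to r₁+(r₂−r₁)t = 3.121, giving a regular 12-gon of that circumradius (area = (12/2)·3.121²·sin(360°/12) = 29.22 mm²); the cone at (5, 11.5) (r1=7→r2=3.5) has section circumradius 6.673 here — a regular 12-gon (area = (12/2)·6.673²·sin(360°/12) = 133.60 mm²); the cube at (15.5, -2.5) (footprint 26×13) is included at this height (area 338.00 mm²); the r=6.5 cylinder at (14.5, 3.5) gives a regular 12-gon of circumradius 6.5 (constant along its height) (area = (12/2)·6.500²·sin(360°/12) = 126.75 mm²); Combining (union): the regions partially overlap — summed areas 627.57 mm² minus the doubly-counted overlap 51.58 mm² gives 576.00 mm² — area = 576.00 mm²; (rotated 80° about Z; rotation is an isometry so areas/perimeters/island counts are preserved). At z = 11.8: the cone is absent (z outside [0, 9.5]); the cone at (5, 11.5) contributes a regular 12-gon of circumradius 4.527 (interpolated between r1=7 and r2=3.5 at t=0.707) (area = (12/2)·4.527²·sin(360°/12) = 61.47 mm²); the cube at (15.5, -2.5) is not intersected at this z (z outside [2, 11.5]); the cylinder at (14.5, 3.5) is absent (z outside [4.5, 9.5]); Combining (union): only the cone at (5, 11.5) is present, so the union is just that shape — area = 61.47 mm²; (whole slice rotated 80° about Z — lengths, areas and connectivity unchanged). Checking containment: the cross-section at z = 11.8 is a subset of the cross-section at z = 7.2.

entirely on top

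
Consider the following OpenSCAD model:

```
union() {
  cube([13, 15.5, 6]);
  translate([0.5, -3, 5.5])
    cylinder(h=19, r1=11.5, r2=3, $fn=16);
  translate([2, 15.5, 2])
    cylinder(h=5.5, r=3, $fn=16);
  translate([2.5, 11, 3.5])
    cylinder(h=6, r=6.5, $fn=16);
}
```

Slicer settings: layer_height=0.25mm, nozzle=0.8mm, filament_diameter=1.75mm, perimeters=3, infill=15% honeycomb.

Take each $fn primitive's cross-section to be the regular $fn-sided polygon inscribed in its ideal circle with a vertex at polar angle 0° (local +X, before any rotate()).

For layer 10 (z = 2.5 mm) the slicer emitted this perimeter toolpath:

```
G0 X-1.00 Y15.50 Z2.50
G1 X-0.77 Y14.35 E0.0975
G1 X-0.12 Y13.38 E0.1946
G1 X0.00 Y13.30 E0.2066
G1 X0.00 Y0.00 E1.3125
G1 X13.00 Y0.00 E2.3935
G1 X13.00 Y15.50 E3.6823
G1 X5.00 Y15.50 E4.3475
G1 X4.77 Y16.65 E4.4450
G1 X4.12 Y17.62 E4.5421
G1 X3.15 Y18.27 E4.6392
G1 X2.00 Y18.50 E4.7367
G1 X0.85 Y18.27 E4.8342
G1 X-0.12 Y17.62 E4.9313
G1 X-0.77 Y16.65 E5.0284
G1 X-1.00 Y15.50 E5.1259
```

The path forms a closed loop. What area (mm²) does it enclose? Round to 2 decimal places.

Apply the shoelace formula to the sequence of (X, Y) vertices; enclosed area = 216.72 mm².

216.72 mm²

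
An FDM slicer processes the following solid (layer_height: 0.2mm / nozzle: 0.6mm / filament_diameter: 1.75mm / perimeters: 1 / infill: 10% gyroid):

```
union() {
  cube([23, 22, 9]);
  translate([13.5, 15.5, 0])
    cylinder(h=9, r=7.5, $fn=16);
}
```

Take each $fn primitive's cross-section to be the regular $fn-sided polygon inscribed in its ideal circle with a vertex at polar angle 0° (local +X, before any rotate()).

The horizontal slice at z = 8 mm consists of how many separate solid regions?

1

At z = 8 mm: the cube (footprint 23×22) is included at this height; the r=7.5 cylinder at (13.5, 15.5) gives a regular 16-gon of circumradius 7.5 (constant along its height); Combining (union): the regions partially overlap (shared area 167.83 mm²), so overlapping operands fuse into one piece — 1 connected region. The result has 1 disconnected region.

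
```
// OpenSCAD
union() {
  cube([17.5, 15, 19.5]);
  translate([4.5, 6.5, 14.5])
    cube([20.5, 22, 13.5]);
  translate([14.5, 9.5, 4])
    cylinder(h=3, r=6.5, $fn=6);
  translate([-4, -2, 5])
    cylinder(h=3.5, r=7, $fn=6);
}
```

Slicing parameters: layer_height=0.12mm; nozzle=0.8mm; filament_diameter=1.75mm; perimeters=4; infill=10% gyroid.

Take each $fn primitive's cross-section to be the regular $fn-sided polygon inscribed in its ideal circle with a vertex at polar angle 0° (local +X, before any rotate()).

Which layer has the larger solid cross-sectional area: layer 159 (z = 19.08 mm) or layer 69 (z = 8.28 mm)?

layer 159 (z = 19.08 mm)

Layer 159 (z = 19.08): the 17.5×15 cube contributes its full rectangle (area 262.50 mm²); the 20.5×22 cube at (4.5, 6.5) contributes its full rectangle (area 451.00 mm²); the cylinder at (14.5, 9.5) is not intersected at this z (z outside [4, 7]); the cylinder at (-4, -2) is not intersected at this z (z outside [5, 8.5]); Combining (union): the regions partially overlap — summed areas 713.50 mm² minus the doubly-counted overlap 110.50 mm² gives 603.00 mm² — area = 603.00 mm². So its area = 603.00 mm². Layer 69 (z = 8.28): the cube is present — its section is the full 17.5×15 rectangle (area 262.50 mm²); the cube at (4.5, 6.5) is absent (z outside [14.5, 28]); the cylinder at (14.5, 9.5) does not reach this height (z outside [4, 7]); the r=7 cylinder at (-4, -2) gives a regular 6-gon of circumradius 7 (constant along its height) (area = (6/2)·7.000²·sin(360°/6) = 127.31 mm²); Taking the union: the regions partially overlap — summed areas 389.81 mm² minus the doubly-counted overlap 2.95 mm² gives 386.86 mm² — area = 386.86 mm². So its area = 386.86 mm². Layer 159 is larger (603.00 vs 386.86 mm²).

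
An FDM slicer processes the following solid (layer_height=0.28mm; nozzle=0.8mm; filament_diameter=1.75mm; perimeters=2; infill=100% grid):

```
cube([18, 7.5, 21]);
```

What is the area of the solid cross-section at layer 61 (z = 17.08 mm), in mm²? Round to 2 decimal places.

At z = 17.08 mm: the 18×7.5 cube contributes its full rectangle (area 135.00 mm²). Overall, the cross-section is a single solid region. Net area = 135.00 mm².

135.00 mm²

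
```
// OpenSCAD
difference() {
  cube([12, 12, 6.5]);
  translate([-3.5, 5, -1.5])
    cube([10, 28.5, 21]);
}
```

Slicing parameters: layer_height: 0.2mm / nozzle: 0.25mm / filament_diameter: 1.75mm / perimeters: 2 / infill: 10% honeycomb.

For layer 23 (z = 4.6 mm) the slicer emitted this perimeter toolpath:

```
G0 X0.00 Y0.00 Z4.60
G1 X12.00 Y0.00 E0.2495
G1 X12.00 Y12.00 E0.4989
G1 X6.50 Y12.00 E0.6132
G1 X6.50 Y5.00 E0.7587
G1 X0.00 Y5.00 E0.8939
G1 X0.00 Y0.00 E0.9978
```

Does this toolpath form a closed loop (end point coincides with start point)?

yes

Start point (G0): (0.00, 0.00). End point (last G1): the path returns to the start — closed.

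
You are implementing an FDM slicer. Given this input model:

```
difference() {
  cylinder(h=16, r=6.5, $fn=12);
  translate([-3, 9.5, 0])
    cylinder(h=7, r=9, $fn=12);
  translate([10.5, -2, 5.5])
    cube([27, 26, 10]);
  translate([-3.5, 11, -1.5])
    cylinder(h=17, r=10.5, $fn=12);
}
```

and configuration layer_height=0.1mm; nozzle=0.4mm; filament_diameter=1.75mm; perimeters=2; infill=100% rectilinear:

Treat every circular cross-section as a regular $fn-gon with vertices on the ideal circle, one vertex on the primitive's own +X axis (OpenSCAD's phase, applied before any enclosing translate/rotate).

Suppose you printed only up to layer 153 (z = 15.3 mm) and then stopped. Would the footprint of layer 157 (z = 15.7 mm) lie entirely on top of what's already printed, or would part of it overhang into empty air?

part overhangs

Compare the two slices. At z = 15.3: the r=6.5 cylinder gives a regular 12-gon of circumradius 6.5 (constant along its height) (area = (12/2)·6.500²·sin(360°/12) = 126.75 mm²); the cylinder at (-3, 9.5) is not intersected at this z (z outside [0, 7]); the cube at (10.5, -2) (footprint 27×26) is included at this height (area 702.00 mm²); the cylinder at (-3.5, 11): section is a regular 12-gon, circumradius r=10.5 (area = (12/2)·10.500²·sin(360°/12) = 330.75 mm²); Subtracting the remaining from the first: starting from the r=6.5 cylinder (126.75 mm²), the 27×26 cube at (10.5, -2) misses the remaining region (no effect); the r=10.5 cylinder at (-3.5, 11) partially overlaps it — only the 39.84 mm² overlap (of its 330.75 mm²) is removed, clipping the outline — area = 86.91 mm². At z = 15.7: the cylinder: section is a regular 12-gon, circumradius r=6.5 (area = (12/2)·6.500²·sin(360°/12) = 126.75 mm²); the cylinder at (-3, 9.5) is not intersected at this z (z outside [0, 7]); the cube at (10.5, -2) is absent (z outside [5.5, 15.5]); the cylinder at (-3.5, 11) does not reach this height (z outside [-1.5, 15.5]); Subtracting the remaining from the first: none of the subtracted shapes is present at this height, so the r=6.5 cylinder is unchanged — area = 126.75 mm². Checking containment: at z = 15.7 the cross-section extends beyond the z = 15.3 cross-section by about 39.84 mm².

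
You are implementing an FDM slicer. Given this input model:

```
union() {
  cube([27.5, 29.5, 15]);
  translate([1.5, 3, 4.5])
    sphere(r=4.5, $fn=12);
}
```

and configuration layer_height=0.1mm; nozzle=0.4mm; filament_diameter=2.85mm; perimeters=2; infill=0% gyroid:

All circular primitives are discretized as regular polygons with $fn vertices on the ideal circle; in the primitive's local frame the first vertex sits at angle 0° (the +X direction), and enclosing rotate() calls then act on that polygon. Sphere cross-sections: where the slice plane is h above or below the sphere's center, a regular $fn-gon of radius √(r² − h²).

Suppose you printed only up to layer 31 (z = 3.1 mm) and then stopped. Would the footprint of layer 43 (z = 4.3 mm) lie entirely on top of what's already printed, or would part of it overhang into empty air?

Compare the two slices. At z = 3.1: the cube is present — its section is the full 27.5×29.5 rectangle (area 811.25 mm²); the sphere at (1.5, 3): section is a regular 12-gon, circumradius = √(r²−h²) = √(4.5²−1.4²) = 4.277 (area = (12/2)·4.277²·sin(360°/12) = 54.87 mm²); Merging all regions: the regions partially overlap — summed areas 866.12 mm² minus the doubly-counted overlap 35.68 mm² gives 830.44 mm² — area = 830.44 mm². At z = 4.3: the cube (footprint 27.5×29.5) is included at this height (area 811.25 mm²); the sphere at (1.5, 3): section is a regular 12-gon, circumradius = √(r²−h²) = √(4.5²−0.2²) = 4.496 (area = (12/2)·4.496²·sin(360°/12) = 60.63 mm²); Taking the union: the regions partially overlap — summed areas 871.88 mm² minus the doubly-counted overlap 38.17 mm² gives 833.71 mm² — area = 833.71 mm². Checking containment: at z = 4.3 the cross-section extends beyond the z = 3.1 cross-section by about 3.27 mm².

part overhangs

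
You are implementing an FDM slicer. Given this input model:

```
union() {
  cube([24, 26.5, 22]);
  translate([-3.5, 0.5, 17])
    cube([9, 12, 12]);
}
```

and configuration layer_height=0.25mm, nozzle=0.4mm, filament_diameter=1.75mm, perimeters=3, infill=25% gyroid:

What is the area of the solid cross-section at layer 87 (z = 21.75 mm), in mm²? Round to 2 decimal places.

678.00 mm²

At z = 21.75 mm: the cube is present — its section is the full 24×26.5 rectangle (area 636.00 mm²); the cube at (-3.5, 0.5) is present — its section is the full 9×12 rectangle (area 108.00 mm²); Combining (union): the regions partially overlap — summed areas 744.00 mm² minus the doubly-counted overlap 66.00 mm² gives 678.00 mm² — area = 678.00 mm². Overall, the cross-section is a single solid region. Net area = 678.00 mm².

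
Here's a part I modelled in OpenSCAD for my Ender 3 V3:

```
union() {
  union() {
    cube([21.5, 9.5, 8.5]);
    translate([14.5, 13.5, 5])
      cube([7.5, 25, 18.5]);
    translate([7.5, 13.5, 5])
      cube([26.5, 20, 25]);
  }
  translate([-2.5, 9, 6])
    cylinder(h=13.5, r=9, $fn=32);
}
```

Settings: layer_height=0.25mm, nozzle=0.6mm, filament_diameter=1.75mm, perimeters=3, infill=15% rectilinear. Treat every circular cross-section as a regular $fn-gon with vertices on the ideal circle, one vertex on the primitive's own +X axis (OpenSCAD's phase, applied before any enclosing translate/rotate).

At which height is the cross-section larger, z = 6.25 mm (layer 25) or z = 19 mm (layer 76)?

layer 25 (z = 6.25 mm)

Layer 25 (z = 6.25): the 21.5×9.5 cube contributes its full rectangle (area 204.25 mm²); the cube at (14.5, 13.5) (footprint 7.5×25) is included at this height (area 187.50 mm²); the 26.5×20 cube at (7.5, 13.5) contributes its full rectangle (area 530.00 mm²); Combining (union): the regions partially overlap — summed areas 921.75 mm² minus the doubly-counted overlap 150.00 mm² gives 771.75 mm² — area = 771.75 mm²; the r=9 cylinder at (-2.5, 9) gives a regular 32-gon of circumradius 9 (constant along its height) (area = (32/2)·9.000²·sin(360°/32) = 252.84 mm²); Combining (union): the regions partially overlap — summed areas 1024.59 mm² minus the doubly-counted overlap 44.31 mm² gives 980.28 mm² — area = 980.28 mm². So its area = 980.28 mm². Layer 76 (z = 19): the cube is absent (z outside [0, 8.5]); the cube at (14.5, 13.5) is present — its section is the full 7.5×25 rectangle (area 187.50 mm²); the cube at (7.5, 13.5) is present — its section is the full 26.5×20 rectangle (area 530.00 mm²); Merging all regions: the regions partially overlap — summed areas 717.50 mm² minus the doubly-counted overlap 150.00 mm² gives 567.50 mm² — area = 567.50 mm²; the r=9 cylinder at (-2.5, 9) gives a regular 32-gon of circumradius 9 (constant along its height) (area = (32/2)·9.000²·sin(360°/32) = 252.84 mm²); Taking the union: the 2 present regions are separate (no shared area or edge), so areas and boundary lengths simply add and each stays a separate island — area = 820.34 mm². So its area = 820.34 mm². Layer 25 is larger (980.28 vs 820.34 mm²).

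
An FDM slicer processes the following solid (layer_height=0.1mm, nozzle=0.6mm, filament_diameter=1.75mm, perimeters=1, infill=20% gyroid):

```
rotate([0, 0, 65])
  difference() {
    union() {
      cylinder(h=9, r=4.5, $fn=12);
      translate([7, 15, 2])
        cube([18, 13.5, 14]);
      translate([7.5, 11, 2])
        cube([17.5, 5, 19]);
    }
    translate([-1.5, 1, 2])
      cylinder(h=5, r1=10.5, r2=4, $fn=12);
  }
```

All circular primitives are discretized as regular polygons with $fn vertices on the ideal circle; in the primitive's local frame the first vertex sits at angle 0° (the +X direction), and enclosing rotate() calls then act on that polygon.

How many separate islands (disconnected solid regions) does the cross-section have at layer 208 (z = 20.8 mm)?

1

At z = 20.8 mm: the cylinder does not reach this height (z outside [0, 9]); the cube at (7, 15) is not intersected at this z (z outside [2, 16]); the cube at (7.5, 11) (footprint 17.5×5) is included at this height; Merging all regions: only the 17.5×5 cube at (7.5, 11) is present, so the union is just that shape — 1 connected region; the cone at (-1.5, 1) is absent (z outside [2, 7]); Taking the first minus the rest: none of the subtracted shapes is present at this height, so that combined region is unchanged — 1 connected region; (whole slice rotated 65° about Z — lengths, areas and connectivity unchanged). Overall, the cross-section is a single solid region. Island count = 1.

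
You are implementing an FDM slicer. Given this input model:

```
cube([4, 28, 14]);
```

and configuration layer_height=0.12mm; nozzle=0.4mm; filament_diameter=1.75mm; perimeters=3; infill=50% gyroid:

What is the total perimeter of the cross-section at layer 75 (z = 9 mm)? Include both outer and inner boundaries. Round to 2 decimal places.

64.00 mm

At z = 9 mm: the cube (footprint 4×28) is included at this height (perimeter 64.00 mm). Overall, the cross-section is a single solid region. Total boundary length (outer) = 64.00 mm.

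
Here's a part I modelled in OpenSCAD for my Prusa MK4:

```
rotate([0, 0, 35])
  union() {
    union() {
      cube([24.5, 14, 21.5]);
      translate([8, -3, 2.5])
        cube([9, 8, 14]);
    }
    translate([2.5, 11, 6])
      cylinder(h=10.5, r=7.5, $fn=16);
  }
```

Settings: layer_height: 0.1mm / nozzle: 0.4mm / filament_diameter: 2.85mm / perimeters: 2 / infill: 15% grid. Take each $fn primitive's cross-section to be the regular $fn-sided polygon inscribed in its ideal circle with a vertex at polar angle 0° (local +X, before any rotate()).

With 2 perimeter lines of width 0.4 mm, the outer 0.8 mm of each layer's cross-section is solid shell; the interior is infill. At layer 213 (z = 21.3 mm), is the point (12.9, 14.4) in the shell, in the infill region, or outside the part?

At z = 21.3 mm: the cube is present — its section is the full 24.5×14 rectangle; the cube at (8, -3) is not intersected at this z (z outside [2.5, 16.5]); Combining (union): only the 24.5×14 cube is present, so the union is just that shape — 1 connected region; the cylinder at (2.5, 11) is absent (z outside [6, 16.5]); Merging all regions: only that combined region is present, so the union is just that shape — 1 connected region; (whole slice rotated 35° about Z — lengths, areas and connectivity unchanged). Overall, the cross-section is a single solid region. Undo the 35° rotation: the query point maps to (18.827, 4.397) in the un-rotated model frame. The nearest boundary edge runs (0.00, 0.00)→(24.50, 0.00); distance from the point to it = 4.40 mm. The point is inside the cross-section and 4.40 mm from the nearest boundary — more than the 0.8 mm shell width (2 × 0.4), so it's in the infill interior.

infill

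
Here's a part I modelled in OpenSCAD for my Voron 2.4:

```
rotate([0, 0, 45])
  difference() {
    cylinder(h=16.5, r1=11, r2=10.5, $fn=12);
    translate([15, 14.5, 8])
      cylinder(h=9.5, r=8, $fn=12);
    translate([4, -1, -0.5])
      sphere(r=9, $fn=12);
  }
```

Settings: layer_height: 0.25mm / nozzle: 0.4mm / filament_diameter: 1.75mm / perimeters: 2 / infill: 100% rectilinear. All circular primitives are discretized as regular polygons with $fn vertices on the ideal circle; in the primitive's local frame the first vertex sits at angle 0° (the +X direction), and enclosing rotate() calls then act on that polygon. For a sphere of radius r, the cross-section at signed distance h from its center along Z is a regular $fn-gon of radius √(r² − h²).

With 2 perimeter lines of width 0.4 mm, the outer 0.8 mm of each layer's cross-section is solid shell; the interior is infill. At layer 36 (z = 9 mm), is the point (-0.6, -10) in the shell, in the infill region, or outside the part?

shell

At z = 9 mm: the cone: at t=0.545 of its height the radius interpolates to r₁+(r₂−r₁)t = 10.727, giving a regular 12-gon of that circumradius; the cylinder at (15, 14.5): section is a regular 12-gon, circumradius r=8; the sphere at (4, -1) is absent (|z−center|=9.500 > r=9); Taking the first minus the rest: starting from the cone, the r=8 cylinder at (15, 14.5) misses the remaining region (no effect) — 1 connected region; (rotated 45° about Z; rotation is an isometry so areas/perimeters/island counts are preserved). Overall, the cross-section is a single solid region. Undo the 45° rotation: the query point maps to (-7.495, -6.647) in the un-rotated model frame. The nearest boundary edge runs (-5.36, -9.29)→(-9.29, -5.36); distance from the point to it = 0.36 mm. The point is inside the cross-section, 0.36 mm from the nearest boundary — within the 0.8 mm shell band (2 × 0.4).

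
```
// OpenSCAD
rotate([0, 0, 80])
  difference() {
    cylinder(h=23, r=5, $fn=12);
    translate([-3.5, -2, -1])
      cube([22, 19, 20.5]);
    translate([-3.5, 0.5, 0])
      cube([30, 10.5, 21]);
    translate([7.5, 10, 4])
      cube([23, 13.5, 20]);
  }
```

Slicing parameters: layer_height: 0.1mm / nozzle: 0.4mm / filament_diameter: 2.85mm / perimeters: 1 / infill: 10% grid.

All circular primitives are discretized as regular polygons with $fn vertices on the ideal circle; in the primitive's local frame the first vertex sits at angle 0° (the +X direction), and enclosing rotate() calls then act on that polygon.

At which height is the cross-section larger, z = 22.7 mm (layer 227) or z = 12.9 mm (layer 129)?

Layer 227 (z = 22.7): the cylinder: section is a regular 12-gon, circumradius r=5 (area = (12/2)·5.000²·sin(360°/12) = 75.00 mm²); the cube at (-3.5, -2) does not reach this height (z outside [-1, 19.5]); the cube at (-3.5, 0.5) is not intersected at this z (z outside [0, 21]); the cube at (7.5, 10) is present — its section is the full 23×13.5 rectangle (area 310.50 mm²); Taking the first minus the rest: starting from the r=5 cylinder (75.00 mm²), the 23×13.5 cube at (7.5, 10) misses the remaining region (no effect) — area = 75.00 mm²; (whole slice rotated 80° about Z — lengths, areas and connectivity unchanged). So its area = 75.00 mm². Layer 129 (z = 12.9): the r=5 cylinder contributes a regular 12-gon of circumradius 5 (area = (12/2)·5.000²·sin(360°/12) = 75.00 mm²); the cube at (-3.5, -2) (footprint 22×19) is included at this height (area 418.00 mm²); the 30×10.5 cube at (-3.5, 0.5) contributes its full rectangle (area 315.00 mm²); the 23×13.5 cube at (7.5, 10) contributes its full rectangle (area 310.50 mm²); After the difference (first − rest): starting from the r=5 cylinder (75.00 mm²), the 22×19 cube at (-3.5, -2) partially overlaps it — only the 50.71 mm² overlap (of its 418.00 mm²) is removed, clipping the outline; the 30×10.5 cube at (-3.5, 0.5) misses the remaining region (no effect); the 23×13.5 cube at (7.5, 10) misses the remaining region (no effect) — area = 24.29 mm²; (rotated 80° about Z; rotation is an isometry so areas/perimeters/island counts are preserved). So its area = 24.29 mm². Layer 227 is larger (75.00 vs 24.29 mm²).

layer 227 (z = 22.7 mm)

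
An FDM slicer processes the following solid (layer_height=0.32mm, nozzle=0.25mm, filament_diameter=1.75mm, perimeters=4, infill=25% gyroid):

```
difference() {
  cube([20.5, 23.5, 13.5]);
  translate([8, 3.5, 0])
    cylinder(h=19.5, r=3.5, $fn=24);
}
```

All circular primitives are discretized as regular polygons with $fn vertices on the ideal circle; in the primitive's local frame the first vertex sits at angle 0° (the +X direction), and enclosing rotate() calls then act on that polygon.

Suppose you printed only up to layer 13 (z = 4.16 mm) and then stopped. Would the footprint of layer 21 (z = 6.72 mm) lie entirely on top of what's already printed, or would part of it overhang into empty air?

Compare the two slices. At z = 4.16: the cube (footprint 20.5×23.5) is included at this height (area 481.75 mm²); the cylinder at (8, 3.5): section is a regular 24-gon, circumradius r=3.5 (area = (24/2)·3.500²·sin(360°/24) = 38.05 mm²); After the difference (first − rest): starting from the 20.5×23.5 cube (481.75 mm²), the r=3.5 cylinder at (8, 3.5) lies inside it touching the edge (removes its full 38.05 mm²) — area = 443.70 mm². At z = 6.72: the 20.5×23.5 cube contributes its full rectangle (area 481.75 mm²); the r=3.5 cylinder at (8, 3.5) gives a regular 24-gon of circumradius 3.5 (constant along its height) (area = (24/2)·3.500²·sin(360°/24) = 38.05 mm²); After the difference (first − rest): starting from the 20.5×23.5 cube (481.75 mm²), the r=3.5 cylinder at (8, 3.5) lies inside it touching the edge (removes its full 38.05 mm²) — area = 443.70 mm². Checking containment: the cross-section at z = 6.72 is a subset of the cross-section at z = 4.16.

entirely on top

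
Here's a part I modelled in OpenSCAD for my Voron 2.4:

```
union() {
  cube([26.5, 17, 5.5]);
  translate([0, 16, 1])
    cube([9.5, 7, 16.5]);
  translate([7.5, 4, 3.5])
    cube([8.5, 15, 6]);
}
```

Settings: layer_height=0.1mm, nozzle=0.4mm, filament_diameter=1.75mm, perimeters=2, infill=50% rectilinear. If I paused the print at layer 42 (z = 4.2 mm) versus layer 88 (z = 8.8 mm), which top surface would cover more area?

layer 42 (z = 4.2 mm)

Layer 42 (z = 4.2): the cube is present — its section is the full 26.5×17 rectangle (area 450.50 mm²); the cube at (0, 16) is present — its section is the full 9.5×7 rectangle (area 66.50 mm²); the cube at (7.5, 4) is present — its section is the full 8.5×15 rectangle (area 127.50 mm²); Taking the union: the regions partially overlap — summed areas 644.50 mm² minus the doubly-counted overlap 124.00 mm² gives 520.50 mm² — area = 520.50 mm². So its area = 520.50 mm². Layer 88 (z = 8.8): the cube is absent (z outside [0, 5.5]); the 9.5×7 cube at (0, 16) contributes its full rectangle (area 66.50 mm²); the cube at (7.5, 4) (footprint 8.5×15) is included at this height (area 127.50 mm²); Merging all regions: the regions partially overlap — summed areas 194.00 mm² minus the doubly-counted overlap 6.00 mm² gives 188.00 mm² — area = 188.00 mm². So its area = 188.00 mm². Layer 42 is larger (520.50 vs 188.00 mm²).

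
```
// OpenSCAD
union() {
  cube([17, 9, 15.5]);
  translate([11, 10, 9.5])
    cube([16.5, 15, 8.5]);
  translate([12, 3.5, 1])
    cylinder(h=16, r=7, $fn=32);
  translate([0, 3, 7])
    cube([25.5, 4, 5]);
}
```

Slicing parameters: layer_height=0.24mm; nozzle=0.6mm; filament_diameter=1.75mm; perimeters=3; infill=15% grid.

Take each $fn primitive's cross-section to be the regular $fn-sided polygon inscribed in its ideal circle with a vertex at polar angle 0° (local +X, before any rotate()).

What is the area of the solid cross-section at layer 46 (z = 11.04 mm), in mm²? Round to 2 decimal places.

At z = 11.04 mm: the cube is present — its section is the full 17×9 rectangle (area 153.00 mm²); the cube at (11, 10) (footprint 16.5×15) is included at this height (area 247.50 mm²); the cylinder at (12, 3.5): section is a regular 32-gon, circumradius r=7 (area = (32/2)·7.000²·sin(360°/32) = 152.95 mm²); the 25.5×4 cube at (0, 3) contributes its full rectangle (area 102.00 mm²); Combining (union): the regions partially overlap — summed areas 655.45 mm² minus the doubly-counted overlap 178.15 mm² gives 477.30 mm² — area = 477.30 mm². Overall, the cross-section is a single solid region. Net area = 477.30 mm².

477.30 mm²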